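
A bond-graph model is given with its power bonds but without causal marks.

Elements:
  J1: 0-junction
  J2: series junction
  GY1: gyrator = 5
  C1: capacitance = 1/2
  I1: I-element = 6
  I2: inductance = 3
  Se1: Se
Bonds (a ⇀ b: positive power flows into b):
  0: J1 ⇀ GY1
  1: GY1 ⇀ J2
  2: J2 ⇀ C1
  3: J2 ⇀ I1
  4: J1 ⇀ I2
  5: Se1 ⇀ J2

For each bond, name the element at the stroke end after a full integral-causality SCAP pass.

b0 →J1
b1 →J2
b2 →J2
b3 →I1
b4 →I2
b5 →J2

#5 |J2  (source Se1 imposes e)
#2 |J2  (C1 integral (e out))
#3 |I1  (prefer integral on I1)
#1 |J2  (J2: bond 3 brought flow, rest push out)
#0 |J1  (GY1 both-in/both-out from 1)
#4 |I2  (J1 effort already set via bond 0)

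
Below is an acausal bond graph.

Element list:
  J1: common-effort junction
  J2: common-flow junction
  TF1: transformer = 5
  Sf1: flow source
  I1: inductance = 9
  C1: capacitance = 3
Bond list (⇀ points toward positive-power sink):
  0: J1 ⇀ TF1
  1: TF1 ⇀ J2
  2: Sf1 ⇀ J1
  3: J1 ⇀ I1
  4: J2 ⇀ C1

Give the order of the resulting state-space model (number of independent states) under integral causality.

β2 stroke at Sf1  (Sf1: flow source, stroke at near end)
β3 stroke at I1  (prefer integral on I1)
β0 stroke at J1  (closing 0-jn rule on J1)
β1 stroke at TF1  (TF1: transformer flips bond 0)
β4 stroke at J2  (common-f at J2 fixed by 1)

2  (C1, I1 all integral)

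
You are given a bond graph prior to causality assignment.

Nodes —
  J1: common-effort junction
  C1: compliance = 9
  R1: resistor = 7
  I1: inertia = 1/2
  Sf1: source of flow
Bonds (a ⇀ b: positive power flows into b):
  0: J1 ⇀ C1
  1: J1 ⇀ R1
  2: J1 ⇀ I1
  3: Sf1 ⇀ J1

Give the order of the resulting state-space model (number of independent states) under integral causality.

β3 stroke at Sf1  (Sf1: flow source, stroke at near end)
β0 stroke at J1  (prefer integral on C1)
β1 stroke at R1  (common-e at J1 fixed by 0)
β2 stroke at I1  (common-e at J1 fixed by 0)

2  (C1, I1 all integral)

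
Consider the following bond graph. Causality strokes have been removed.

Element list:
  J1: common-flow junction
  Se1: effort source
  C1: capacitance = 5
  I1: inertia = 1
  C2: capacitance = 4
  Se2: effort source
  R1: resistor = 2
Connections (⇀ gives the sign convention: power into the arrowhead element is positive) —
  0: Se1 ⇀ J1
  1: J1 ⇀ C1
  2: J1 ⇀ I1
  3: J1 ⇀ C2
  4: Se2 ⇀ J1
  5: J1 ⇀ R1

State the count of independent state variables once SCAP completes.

3  (C1, C2, I1 all integral)

b0 →J1  (source Se1 imposes e)
b4 →J1  (Se2 fixes effort; stroke away)
b1 →J1  (C1: C, integral causality)
b2 →I1  (I1 outputs flow p/I1)
b3 →J1  (J1: bond 2 brought flow, rest push out)
b5 →J1  (1-jn J1 has f-setter on 2)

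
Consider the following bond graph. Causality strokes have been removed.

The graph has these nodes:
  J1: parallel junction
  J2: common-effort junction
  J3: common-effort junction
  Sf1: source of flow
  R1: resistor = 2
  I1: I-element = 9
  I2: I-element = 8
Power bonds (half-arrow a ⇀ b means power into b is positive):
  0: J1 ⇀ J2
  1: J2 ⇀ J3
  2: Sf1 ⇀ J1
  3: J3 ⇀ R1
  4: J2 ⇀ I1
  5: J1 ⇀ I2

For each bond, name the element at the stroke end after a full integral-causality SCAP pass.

#0 |J1
#1 |J2
#2 |Sf1
#3 |J3
#4 |I1
#5 |I2

bond 2 →Sf1  (source Sf1 imposes f)
bond 4 →I1  (I1 integral (f out))
bond 5 →I2  (I2 outputs flow p/I2)
bond 0 →J1  (closing 0-jn rule on J1)
bond 1 →J2  (J2: last free bond brings effort in)
bond 3 →J3  (J3: last free bond brings effort in)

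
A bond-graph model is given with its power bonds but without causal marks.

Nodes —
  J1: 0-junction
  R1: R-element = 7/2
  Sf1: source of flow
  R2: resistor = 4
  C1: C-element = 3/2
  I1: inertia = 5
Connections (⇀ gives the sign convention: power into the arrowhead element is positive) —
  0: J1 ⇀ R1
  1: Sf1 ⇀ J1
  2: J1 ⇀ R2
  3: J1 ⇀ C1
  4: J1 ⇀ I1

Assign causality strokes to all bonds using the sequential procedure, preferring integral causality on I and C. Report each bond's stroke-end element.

#1 stroke at Sf1  (source Sf1 imposes f)
#3 stroke at J1  (C1 integral (e out))
#0 stroke at R1  (J1 effort already set via bond 3)
#2 stroke at R2  (common-e at J1 fixed by 3)
#4 stroke at I1  (J1: bond 3 brought effort, rest push out)

#0 |R1
#1 |Sf1
#2 |R2
#3 |J1
#4 |I1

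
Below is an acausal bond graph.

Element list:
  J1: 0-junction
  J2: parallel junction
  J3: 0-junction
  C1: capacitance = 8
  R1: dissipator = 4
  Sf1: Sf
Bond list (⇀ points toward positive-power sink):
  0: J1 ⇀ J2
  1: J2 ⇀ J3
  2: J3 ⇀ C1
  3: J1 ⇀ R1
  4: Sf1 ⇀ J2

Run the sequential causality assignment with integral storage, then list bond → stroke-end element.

β4 stroke at Sf1  (Sf1 fixes flow; stroke at Sf1)
β2 stroke at J3  (C1: C, integral causality)
β1 stroke at J2  (0-jn J3 has e-setter on 2)
β0 stroke at J1  (0-jn J2 has e-setter on 1)
β3 stroke at R1  (J1 effort already set via bond 0)

b0 stroke→J1
b1 stroke→J2
b2 stroke→J3
b3 stroke→R1
b4 stroke→Sf1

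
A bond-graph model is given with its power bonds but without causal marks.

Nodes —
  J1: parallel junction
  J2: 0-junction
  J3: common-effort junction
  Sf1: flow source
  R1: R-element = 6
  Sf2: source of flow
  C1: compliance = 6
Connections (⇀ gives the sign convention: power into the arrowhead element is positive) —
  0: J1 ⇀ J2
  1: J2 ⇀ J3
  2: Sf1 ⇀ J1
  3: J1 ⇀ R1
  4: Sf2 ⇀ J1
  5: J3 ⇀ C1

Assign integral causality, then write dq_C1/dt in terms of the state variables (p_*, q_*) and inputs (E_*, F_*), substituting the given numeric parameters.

dq_C1/dt = F_Sf1 + F_Sf2 - q_C1/36

bond 2 |Sf1  (Sf1 (Sf) sets flow on bond)
bond 4 |Sf2  (Sf2 (Sf) sets flow on bond)
bond 5 |J3  (C1 integral (e out))
bond 1 |J2  (0-jn J3 has e-setter on 5)
bond 0 |J1  (0-jn J2 has e-setter on 1)
bond 3 |R1  (0-jn J1 has e-setter on 0)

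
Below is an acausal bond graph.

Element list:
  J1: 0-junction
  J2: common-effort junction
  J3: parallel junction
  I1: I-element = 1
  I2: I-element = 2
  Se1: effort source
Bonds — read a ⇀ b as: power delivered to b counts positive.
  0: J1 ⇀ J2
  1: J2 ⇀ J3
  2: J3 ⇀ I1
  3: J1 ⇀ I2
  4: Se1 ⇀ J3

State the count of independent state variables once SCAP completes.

2  (I1, I2 all integral)

β4 →J3  (Se1 (Se) sets effort on bond)
β1 →J2  (J3: bond 4 brought effort, rest push out)
β2 →I1  (common-e at J3 fixed by 4)
β0 →J1  (J2: bond 1 brought effort, rest push out)
β3 →I2  (J1 effort already set via bond 0)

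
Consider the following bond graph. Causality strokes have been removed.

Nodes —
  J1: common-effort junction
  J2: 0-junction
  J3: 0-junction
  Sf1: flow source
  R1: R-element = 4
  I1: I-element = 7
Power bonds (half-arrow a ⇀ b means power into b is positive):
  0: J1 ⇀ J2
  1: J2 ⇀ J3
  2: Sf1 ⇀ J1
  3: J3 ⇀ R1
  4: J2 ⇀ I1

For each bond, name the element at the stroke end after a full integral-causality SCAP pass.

b2 |Sf1  (source Sf1 imposes f)
b0 |J1  (J1: last free bond brings effort in)
b4 |I1  (prefer integral on I1)
b1 |J2  (J2 needs exactly one e-in)
b3 |J3  (J3: last free bond brings effort in)

bond 0 →J1
bond 1 →J2
bond 2 →Sf1
bond 3 →J3
bond 4 →I1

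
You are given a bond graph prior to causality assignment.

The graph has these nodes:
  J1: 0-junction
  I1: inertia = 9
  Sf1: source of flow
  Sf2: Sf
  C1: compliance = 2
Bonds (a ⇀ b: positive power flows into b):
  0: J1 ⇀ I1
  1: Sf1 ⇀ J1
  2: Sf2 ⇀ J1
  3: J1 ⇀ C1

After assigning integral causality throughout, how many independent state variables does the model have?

2  (C1, I1 all integral)

b1 stroke→Sf1  (Sf1: flow source, stroke at near end)
b2 stroke→Sf2  (Sf2 fixes flow; stroke at Sf2)
b0 stroke→I1  (I1 integral (f out))
b3 stroke→J1  (closing 0-jn rule on J1)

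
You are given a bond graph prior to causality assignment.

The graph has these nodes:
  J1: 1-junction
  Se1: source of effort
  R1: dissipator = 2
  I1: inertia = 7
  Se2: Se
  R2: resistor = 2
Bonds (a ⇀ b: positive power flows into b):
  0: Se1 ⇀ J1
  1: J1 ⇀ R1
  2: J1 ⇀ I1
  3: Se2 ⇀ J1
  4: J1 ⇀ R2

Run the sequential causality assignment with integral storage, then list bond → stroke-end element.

#0 |J1
#1 |J1
#2 |I1
#3 |J1
#4 |J1

b0 stroke at J1  (Se1: effort source, stroke at far end)
b3 stroke at J1  (Se2 fixes effort; stroke away)
b2 stroke at I1  (I1 outputs flow p/I1)
b1 stroke at J1  (J1: bond 2 brought flow, rest push out)
b4 stroke at J1  (J1: bond 2 brought flow, rest push out)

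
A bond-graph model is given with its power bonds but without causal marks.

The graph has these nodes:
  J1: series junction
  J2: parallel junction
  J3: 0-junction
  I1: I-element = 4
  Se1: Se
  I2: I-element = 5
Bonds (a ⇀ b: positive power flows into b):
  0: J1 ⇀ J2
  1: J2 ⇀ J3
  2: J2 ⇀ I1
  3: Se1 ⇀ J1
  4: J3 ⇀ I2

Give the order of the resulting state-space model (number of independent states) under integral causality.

2  (I1, I2 all integral)

β3 stroke→J1  (source Se1 imposes e)
β0 stroke→J2  (J1 needs exactly one f-in)
β1 stroke→J3  (0-jn J2 has e-setter on 0)
β2 stroke→I1  (J2 effort already set via bond 0)
β4 stroke→I2  (common-e at J3 fixed by 1)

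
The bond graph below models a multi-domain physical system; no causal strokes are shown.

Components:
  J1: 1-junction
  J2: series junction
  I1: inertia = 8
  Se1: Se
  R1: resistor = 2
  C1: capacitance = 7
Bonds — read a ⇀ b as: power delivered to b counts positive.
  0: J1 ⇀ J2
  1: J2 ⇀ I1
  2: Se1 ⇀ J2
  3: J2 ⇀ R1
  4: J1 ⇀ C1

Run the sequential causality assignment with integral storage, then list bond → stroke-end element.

bond 0 →J2
bond 1 →I1
bond 2 →J2
bond 3 →J2
bond 4 →J1

b2 →J2  (Se1 fixes effort; stroke away)
b1 →I1  (prefer integral on I1)
b0 →J2  (common-f at J2 fixed by 1)
b3 →J2  (J2: bond 1 brought flow, rest push out)
b4 →J1  (J1 flow already set via bond 0)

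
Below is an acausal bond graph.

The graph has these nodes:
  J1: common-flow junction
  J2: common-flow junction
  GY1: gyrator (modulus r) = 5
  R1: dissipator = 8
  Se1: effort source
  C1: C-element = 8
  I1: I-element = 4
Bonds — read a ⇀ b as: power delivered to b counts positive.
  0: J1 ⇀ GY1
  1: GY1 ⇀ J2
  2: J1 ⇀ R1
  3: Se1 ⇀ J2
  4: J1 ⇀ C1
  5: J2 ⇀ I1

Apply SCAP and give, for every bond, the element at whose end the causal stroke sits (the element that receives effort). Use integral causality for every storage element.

b3 stroke→J2  (Se1: effort source, stroke at far end)
b4 stroke→J1  (C1: C, integral causality)
b5 stroke→I1  (prefer integral on I1)
b1 stroke→J2  (1-jn J2 has f-setter on 5)
b0 stroke→J1  (GY GY1: same side as bond 1)
b2 stroke→R1  (only one flow-in slot at J1)

#0 →J1
#1 →J2
#2 →R1
#3 →J2
#4 →J1
#5 →I1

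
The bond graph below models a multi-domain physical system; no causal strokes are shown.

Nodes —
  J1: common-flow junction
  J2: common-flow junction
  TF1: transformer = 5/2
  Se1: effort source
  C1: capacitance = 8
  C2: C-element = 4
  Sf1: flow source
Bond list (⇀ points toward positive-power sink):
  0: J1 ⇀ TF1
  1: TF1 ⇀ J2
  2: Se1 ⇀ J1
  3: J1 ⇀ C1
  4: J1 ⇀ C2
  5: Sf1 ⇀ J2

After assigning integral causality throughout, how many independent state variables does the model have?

b2 →J1  (source Se1 imposes e)
b5 →Sf1  (Sf1: flow source, stroke at near end)
b1 →J2  (1-jn J2 has f-setter on 5)
b0 →TF1  (TF TF1: opposite of bond 1)
b3 →J1  (1-jn J1 has f-setter on 0)
b4 →J1  (J1: bond 0 brought flow, rest push out)

2  (C1, C2 all integral)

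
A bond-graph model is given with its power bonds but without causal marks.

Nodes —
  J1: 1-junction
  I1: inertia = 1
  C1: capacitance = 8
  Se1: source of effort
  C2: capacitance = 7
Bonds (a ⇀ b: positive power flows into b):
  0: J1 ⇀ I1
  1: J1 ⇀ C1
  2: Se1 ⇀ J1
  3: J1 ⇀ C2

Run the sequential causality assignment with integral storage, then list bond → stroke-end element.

#2 stroke at J1  (Se1 fixes effort; stroke away)
#0 stroke at I1  (I1 integral (f out))
#1 stroke at J1  (common-f at J1 fixed by 0)
#3 stroke at J1  (1-jn J1 has f-setter on 0)

b0 stroke at I1
b1 stroke at J1
b2 stroke at J1
b3 stroke at J1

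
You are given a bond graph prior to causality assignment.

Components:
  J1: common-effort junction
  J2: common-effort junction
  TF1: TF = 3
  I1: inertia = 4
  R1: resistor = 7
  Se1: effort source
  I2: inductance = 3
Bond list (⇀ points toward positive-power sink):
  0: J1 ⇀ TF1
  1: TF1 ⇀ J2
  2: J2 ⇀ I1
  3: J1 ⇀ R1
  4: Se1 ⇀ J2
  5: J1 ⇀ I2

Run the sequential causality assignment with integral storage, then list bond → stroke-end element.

#4 →J2  (Se1: effort source, stroke at far end)
#1 →TF1  (J2: bond 4 brought effort, rest push out)
#2 →I1  (common-e at J2 fixed by 4)
#0 →J1  (TF1 one-in-one-out from 1)
#3 →R1  (common-e at J1 fixed by 0)
#5 →I2  (0-jn J1 has e-setter on 0)

bond 0 stroke at J1
bond 1 stroke at TF1
bond 2 stroke at I1
bond 3 stroke at R1
bond 4 stroke at J2
bond 5 stroke at I2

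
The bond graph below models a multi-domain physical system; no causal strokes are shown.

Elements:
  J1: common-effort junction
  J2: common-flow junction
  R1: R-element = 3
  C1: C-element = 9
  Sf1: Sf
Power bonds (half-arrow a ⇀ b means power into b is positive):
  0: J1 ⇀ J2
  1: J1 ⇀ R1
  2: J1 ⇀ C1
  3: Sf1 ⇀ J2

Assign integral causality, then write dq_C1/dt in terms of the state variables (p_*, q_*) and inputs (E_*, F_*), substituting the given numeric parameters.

dq_C1/dt = -F_Sf1 - q_C1/27

#3 →Sf1  (Sf1 fixes flow; stroke at Sf1)
#0 →J2  (1-jn J2 has f-setter on 3)
#2 →J1  (C1 outputs effort q/C1)
#1 →R1  (common-e at J1 fixed by 2)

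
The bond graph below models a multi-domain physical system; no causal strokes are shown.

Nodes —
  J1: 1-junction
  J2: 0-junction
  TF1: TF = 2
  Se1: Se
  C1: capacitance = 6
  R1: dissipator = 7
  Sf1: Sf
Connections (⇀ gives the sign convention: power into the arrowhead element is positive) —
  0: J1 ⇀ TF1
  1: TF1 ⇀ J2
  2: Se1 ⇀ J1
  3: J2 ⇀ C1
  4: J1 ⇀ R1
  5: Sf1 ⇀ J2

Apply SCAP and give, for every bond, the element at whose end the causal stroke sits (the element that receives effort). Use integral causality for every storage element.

#0 |J1
#1 |TF1
#2 |J1
#3 |J2
#4 |R1
#5 |Sf1

β2 |J1  (Se1 (Se) sets effort on bond)
β5 |Sf1  (source Sf1 imposes f)
β3 |J2  (prefer integral on C1)
β1 |TF1  (0-jn J2 has e-setter on 3)
β0 |J1  (TF1: transformer flips bond 1)
β4 |R1  (J1: last free bond brings flow in)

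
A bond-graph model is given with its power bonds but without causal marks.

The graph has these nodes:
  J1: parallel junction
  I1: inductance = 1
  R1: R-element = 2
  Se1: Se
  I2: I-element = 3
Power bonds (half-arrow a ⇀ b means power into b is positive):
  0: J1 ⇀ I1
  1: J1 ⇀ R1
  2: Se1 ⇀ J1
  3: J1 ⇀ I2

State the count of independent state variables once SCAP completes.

2  (I1, I2 all integral)

#2 →J1  (Se1 fixes effort; stroke away)
#0 →I1  (J1: bond 2 brought effort, rest push out)
#1 →R1  (J1: bond 2 brought effort, rest push out)
#3 →I2  (J1: bond 2 brought effort, rest push out)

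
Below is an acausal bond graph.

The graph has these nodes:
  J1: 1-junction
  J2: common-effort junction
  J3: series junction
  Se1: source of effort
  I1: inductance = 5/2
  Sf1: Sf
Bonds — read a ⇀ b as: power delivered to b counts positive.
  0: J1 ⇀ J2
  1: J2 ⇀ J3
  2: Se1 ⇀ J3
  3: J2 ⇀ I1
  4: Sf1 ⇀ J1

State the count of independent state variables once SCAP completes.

1  (I1 all integral)

#2 →J3  (Se1: effort source, stroke at far end)
#4 →Sf1  (Sf1 fixes flow; stroke at Sf1)
#0 →J1  (1-jn J1 has f-setter on 4)
#1 →J2  (J3 needs exactly one f-in)
#3 →I1  (0-jn J2 has e-setter on 1)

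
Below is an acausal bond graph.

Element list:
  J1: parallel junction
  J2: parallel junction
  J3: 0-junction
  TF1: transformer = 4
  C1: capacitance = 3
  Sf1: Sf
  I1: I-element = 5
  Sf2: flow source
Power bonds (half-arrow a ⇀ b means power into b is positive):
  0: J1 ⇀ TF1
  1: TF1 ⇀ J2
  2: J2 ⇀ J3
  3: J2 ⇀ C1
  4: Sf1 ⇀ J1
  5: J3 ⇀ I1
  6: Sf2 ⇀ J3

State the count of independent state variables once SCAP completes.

b4 →Sf1  (Sf1 fixes flow; stroke at Sf1)
b6 →Sf2  (Sf2 fixes flow; stroke at Sf2)
b0 →J1  (only one effort-in slot at J1)
b1 →TF1  (TF1 one-in-one-out from 0)
b3 →J2  (prefer integral on C1)
b2 →J3  (0-jn J2 has e-setter on 3)
b5 →I1  (J3: bond 2 brought effort, rest push out)

2  (C1, I1 all integral)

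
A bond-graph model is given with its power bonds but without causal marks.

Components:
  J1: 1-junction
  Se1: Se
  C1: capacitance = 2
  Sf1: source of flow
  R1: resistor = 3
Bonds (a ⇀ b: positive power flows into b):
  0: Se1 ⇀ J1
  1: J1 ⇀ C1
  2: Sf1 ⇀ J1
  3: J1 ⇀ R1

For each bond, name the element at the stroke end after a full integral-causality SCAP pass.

β0 →J1
β1 →J1
β2 →Sf1
β3 →J1

bond 0 |J1  (source Se1 imposes e)
bond 2 |Sf1  (source Sf1 imposes f)
bond 1 |J1  (J1: bond 2 brought flow, rest push out)
bond 3 |J1  (J1: bond 2 brought flow, rest push out)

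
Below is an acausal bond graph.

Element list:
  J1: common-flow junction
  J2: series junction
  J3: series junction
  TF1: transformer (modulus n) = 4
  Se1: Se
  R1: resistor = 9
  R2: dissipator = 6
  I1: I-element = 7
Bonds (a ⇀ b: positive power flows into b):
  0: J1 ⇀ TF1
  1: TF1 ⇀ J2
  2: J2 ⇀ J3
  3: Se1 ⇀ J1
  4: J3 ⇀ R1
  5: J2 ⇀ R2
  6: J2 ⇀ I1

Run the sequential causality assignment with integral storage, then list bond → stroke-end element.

b0 stroke→TF1
b1 stroke→J2
b2 stroke→J2
b3 stroke→J1
b4 stroke→J3
b5 stroke→J2
b6 stroke→I1

bond 3 |J1  (Se1 (Se) sets effort on bond)
bond 0 |TF1  (J1: last free bond brings flow in)
bond 1 |J2  (TF TF1: opposite of bond 0)
bond 6 |I1  (I1 integral (f out))
bond 2 |J2  (J2: bond 6 brought flow, rest push out)
bond 5 |J2  (J2 flow already set via bond 6)
bond 4 |J3  (J3 flow already set via bond 2)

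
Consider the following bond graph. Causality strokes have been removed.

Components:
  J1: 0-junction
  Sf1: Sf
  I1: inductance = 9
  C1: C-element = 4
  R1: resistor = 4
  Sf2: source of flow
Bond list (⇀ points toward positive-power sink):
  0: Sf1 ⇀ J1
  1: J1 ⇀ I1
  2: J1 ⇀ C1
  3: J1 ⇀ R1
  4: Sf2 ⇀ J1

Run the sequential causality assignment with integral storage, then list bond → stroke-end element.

#0 stroke→Sf1
#1 stroke→I1
#2 stroke→J1
#3 stroke→R1
#4 stroke→Sf2

#0 stroke at Sf1  (source Sf1 imposes f)
#4 stroke at Sf2  (Sf2 fixes flow; stroke at Sf2)
#1 stroke at I1  (I1 outputs flow p/I1)
#2 stroke at J1  (C1 outputs effort q/C1)
#3 stroke at R1  (common-e at J1 fixed by 2)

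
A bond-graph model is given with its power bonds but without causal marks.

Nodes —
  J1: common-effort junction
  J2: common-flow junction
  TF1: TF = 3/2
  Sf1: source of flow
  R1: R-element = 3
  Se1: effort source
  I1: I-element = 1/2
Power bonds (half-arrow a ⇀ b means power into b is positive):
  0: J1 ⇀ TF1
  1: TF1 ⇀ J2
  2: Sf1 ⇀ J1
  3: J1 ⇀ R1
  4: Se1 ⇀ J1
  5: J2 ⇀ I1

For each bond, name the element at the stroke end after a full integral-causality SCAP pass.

β2 →Sf1  (source Sf1 imposes f)
β4 →J1  (source Se1 imposes e)
β0 →TF1  (J1: bond 4 brought effort, rest push out)
β3 →R1  (J1: bond 4 brought effort, rest push out)
β1 →J2  (TF1 one-in-one-out from 0)
β5 →I1  (J2 needs exactly one f-in)

bond 0 |TF1
bond 1 |J2
bond 2 |Sf1
bond 3 |R1
bond 4 |J1
bond 5 |I1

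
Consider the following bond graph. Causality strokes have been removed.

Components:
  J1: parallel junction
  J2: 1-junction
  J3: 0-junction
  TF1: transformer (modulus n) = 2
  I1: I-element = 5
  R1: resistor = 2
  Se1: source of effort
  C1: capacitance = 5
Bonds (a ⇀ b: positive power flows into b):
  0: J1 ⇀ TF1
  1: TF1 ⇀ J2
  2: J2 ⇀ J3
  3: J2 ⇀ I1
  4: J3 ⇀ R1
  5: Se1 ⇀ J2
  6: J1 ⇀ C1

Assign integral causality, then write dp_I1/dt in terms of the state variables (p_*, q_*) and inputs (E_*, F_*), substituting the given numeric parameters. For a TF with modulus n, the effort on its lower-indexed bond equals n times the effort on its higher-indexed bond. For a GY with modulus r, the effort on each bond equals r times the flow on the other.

bond 5 stroke at J2  (Se1: effort source, stroke at far end)
bond 3 stroke at I1  (prefer integral on I1)
bond 1 stroke at J2  (1-jn J2 has f-setter on 3)
bond 2 stroke at J2  (common-f at J2 fixed by 3)
bond 4 stroke at J3  (only one effort-in slot at J3)
bond 0 stroke at TF1  (through TF1, causality passes straight; one stroke at TF1)
bond 6 stroke at J1  (closing 0-jn rule on J1)

dp_I1/dt = E_Se1 - 2*p_I1/5 + q_C1/10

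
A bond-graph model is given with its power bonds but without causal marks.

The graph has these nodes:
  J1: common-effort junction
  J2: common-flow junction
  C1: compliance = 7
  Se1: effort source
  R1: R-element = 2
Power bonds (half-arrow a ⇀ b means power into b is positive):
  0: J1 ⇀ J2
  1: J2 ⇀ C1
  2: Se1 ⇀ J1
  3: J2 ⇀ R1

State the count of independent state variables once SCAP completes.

#2 |J1  (Se1 fixes effort; stroke away)
#0 |J2  (J1 effort already set via bond 2)
#1 |J2  (C1 integral (e out))
#3 |R1  (J2 needs exactly one f-in)

1  (C1 all integral)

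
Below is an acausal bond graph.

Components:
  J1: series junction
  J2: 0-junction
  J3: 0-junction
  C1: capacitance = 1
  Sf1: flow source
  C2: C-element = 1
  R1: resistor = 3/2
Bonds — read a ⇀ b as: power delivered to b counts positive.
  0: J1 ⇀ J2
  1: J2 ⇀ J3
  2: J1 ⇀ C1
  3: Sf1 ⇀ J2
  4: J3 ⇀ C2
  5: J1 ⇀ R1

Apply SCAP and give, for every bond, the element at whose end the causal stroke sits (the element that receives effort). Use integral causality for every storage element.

β3 stroke→Sf1  (Sf1 fixes flow; stroke at Sf1)
β2 stroke→J1  (prefer integral on C1)
β4 stroke→J3  (C2: C, integral causality)
β1 stroke→J2  (common-e at J3 fixed by 4)
β0 stroke→J1  (J2 effort already set via bond 1)
β5 stroke→R1  (closing 1-jn rule on J1)

β0 |J1
β1 |J2
β2 |J1
β3 |Sf1
β4 |J3
β5 |R1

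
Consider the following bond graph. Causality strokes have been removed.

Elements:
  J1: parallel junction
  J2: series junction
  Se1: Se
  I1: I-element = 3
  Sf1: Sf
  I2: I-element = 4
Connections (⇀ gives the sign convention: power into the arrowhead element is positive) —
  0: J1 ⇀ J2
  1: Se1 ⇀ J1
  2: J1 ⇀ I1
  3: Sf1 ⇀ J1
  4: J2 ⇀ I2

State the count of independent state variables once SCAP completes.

bond 1 stroke at J1  (source Se1 imposes e)
bond 3 stroke at Sf1  (Sf1 (Sf) sets flow on bond)
bond 0 stroke at J2  (common-e at J1 fixed by 1)
bond 2 stroke at I1  (J1: bond 1 brought effort, rest push out)
bond 4 stroke at I2  (J2 needs exactly one f-in)

2  (I1, I2 all integral)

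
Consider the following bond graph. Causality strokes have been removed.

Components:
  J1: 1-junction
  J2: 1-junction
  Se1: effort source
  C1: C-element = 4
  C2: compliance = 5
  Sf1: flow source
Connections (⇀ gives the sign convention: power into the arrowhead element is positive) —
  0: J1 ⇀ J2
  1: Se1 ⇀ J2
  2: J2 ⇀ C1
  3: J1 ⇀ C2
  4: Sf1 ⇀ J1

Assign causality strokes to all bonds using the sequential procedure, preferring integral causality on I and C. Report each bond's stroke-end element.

bond 1 stroke at J2  (Se1: effort source, stroke at far end)
bond 4 stroke at Sf1  (Sf1: flow source, stroke at near end)
bond 0 stroke at J1  (1-jn J1 has f-setter on 4)
bond 3 stroke at J1  (J1: bond 4 brought flow, rest push out)
bond 2 stroke at J2  (common-f at J2 fixed by 0)

bond 0 stroke at J1
bond 1 stroke at J2
bond 2 stroke at J2
bond 3 stroke at J1
bond 4 stroke at Sf1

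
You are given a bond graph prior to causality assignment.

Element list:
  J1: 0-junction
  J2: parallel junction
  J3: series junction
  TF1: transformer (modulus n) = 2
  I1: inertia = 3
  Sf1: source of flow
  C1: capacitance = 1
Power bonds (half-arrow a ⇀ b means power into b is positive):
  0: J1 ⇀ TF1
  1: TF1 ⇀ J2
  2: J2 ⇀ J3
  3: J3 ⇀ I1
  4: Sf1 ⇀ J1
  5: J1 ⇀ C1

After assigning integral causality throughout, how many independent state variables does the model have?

2  (C1, I1 all integral)

#4 |Sf1  (source Sf1 imposes f)
#3 |I1  (I1 integral (f out))
#2 |J3  (common-f at J3 fixed by 3)
#1 |J2  (J2: last free bond brings effort in)
#0 |TF1  (TF1 one-in-one-out from 1)
#5 |J1  (only one effort-in slot at J1)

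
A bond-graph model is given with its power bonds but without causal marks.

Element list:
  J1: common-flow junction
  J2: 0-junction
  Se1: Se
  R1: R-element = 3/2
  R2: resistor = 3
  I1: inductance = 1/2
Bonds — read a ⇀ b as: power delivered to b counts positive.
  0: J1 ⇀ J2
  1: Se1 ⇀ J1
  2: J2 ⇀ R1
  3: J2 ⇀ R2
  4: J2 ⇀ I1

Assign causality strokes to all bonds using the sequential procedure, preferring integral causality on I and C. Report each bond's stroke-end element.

β0 →J2
β1 →J1
β2 →R1
β3 →R2
β4 →I1

β1 |J1  (Se1: effort source, stroke at far end)
β0 |J2  (J1 needs exactly one f-in)
β2 |R1  (J2: bond 0 brought effort, rest push out)
β3 |R2  (J2: bond 0 brought effort, rest push out)
β4 |I1  (0-jn J2 has e-setter on 0)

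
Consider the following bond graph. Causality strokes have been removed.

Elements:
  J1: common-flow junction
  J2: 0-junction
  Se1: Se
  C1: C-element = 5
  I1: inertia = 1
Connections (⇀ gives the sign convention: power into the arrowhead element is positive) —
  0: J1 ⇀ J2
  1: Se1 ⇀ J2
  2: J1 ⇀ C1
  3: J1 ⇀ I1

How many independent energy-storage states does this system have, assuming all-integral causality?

b1 stroke→J2  (source Se1 imposes e)
b0 stroke→J1  (J2 effort already set via bond 1)
b2 stroke→J1  (prefer integral on C1)
b3 stroke→I1  (only one flow-in slot at J1)

2  (C1, I1 all integral)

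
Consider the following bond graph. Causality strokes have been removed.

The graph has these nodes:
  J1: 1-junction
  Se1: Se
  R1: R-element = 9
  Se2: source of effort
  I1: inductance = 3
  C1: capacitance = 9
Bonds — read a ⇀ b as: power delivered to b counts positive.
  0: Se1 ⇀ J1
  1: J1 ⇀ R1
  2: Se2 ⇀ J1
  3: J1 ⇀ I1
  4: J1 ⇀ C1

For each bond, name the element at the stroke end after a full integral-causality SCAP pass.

#0 →J1
#1 →J1
#2 →J1
#3 →I1
#4 →J1

b0 →J1  (Se1: effort source, stroke at far end)
b2 →J1  (source Se2 imposes e)
b3 →I1  (I1 integral (f out))
b1 →J1  (J1 flow already set via bond 3)
b4 →J1  (1-jn J1 has f-setter on 3)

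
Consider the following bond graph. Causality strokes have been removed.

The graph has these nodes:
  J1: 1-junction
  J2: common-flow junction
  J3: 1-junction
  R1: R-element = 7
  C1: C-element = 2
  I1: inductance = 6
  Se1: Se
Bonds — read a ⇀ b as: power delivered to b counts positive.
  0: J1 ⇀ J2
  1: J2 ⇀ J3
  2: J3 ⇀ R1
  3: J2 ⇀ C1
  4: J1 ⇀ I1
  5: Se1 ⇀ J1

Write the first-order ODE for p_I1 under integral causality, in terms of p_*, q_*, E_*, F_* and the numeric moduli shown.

bond 5 →J1  (Se1 fixes effort; stroke away)
bond 3 →J2  (C1: C, integral causality)
bond 4 →I1  (prefer integral on I1)
bond 0 →J1  (common-f at J1 fixed by 4)
bond 1 →J2  (J2: bond 0 brought flow, rest push out)
bond 2 →J3  (common-f at J3 fixed by 1)

dp_I1/dt = E_Se1 - 7*p_I1/6 - q_C1/2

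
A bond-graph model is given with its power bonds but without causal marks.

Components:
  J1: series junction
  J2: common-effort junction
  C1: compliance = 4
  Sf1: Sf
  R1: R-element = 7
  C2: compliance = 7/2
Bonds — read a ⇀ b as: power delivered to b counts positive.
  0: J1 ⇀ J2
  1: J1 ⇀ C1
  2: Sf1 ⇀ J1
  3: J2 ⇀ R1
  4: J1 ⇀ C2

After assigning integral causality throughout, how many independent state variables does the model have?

#2 |Sf1  (Sf1 fixes flow; stroke at Sf1)
#0 |J1  (J1 flow already set via bond 2)
#1 |J1  (1-jn J1 has f-setter on 2)
#4 |J1  (J1 flow already set via bond 2)
#3 |J2  (only one effort-in slot at J2)

2  (C1, C2 all integral)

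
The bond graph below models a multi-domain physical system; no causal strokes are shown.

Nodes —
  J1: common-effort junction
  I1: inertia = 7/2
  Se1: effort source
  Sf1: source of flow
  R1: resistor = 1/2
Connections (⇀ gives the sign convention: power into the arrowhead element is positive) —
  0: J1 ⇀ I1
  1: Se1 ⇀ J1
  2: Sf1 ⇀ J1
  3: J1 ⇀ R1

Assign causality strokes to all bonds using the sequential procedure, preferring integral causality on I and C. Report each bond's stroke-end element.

β1 →J1  (Se1 (Se) sets effort on bond)
β2 →Sf1  (Sf1: flow source, stroke at near end)
β0 →I1  (0-jn J1 has e-setter on 1)
β3 →R1  (J1: bond 1 brought effort, rest push out)

#0 →I1
#1 →J1
#2 →Sf1
#3 →R1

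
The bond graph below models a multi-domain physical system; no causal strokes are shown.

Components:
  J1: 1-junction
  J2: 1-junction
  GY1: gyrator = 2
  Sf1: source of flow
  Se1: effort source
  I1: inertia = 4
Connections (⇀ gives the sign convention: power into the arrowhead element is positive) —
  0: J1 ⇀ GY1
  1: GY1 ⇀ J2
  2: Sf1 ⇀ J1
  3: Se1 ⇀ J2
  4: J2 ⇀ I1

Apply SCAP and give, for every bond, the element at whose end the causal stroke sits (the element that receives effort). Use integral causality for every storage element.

β2 |Sf1  (source Sf1 imposes f)
β3 |J2  (Se1 fixes effort; stroke away)
β0 |J1  (J1: bond 2 brought flow, rest push out)
β1 |J2  (GY1: gyrator matches bond 0)
β4 |I1  (J2 needs exactly one f-in)

b0 stroke at J1
b1 stroke at J2
b2 stroke at Sf1
b3 stroke at J2
b4 stroke at I1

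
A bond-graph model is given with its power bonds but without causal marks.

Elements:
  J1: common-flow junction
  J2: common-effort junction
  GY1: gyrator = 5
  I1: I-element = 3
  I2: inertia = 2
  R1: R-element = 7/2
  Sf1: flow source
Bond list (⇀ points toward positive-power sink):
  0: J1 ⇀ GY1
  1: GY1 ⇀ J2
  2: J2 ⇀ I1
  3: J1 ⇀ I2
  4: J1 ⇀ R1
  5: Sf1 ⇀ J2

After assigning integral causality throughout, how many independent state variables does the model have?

2  (I1, I2 all integral)

b5 |Sf1  (Sf1 fixes flow; stroke at Sf1)
b2 |I1  (I1 integral (f out))
b1 |J2  (J2: last free bond brings effort in)
b0 |J1  (GY1: gyrator matches bond 1)
b3 |I2  (I2: I, integral causality)
b4 |J1  (common-f at J1 fixed by 3)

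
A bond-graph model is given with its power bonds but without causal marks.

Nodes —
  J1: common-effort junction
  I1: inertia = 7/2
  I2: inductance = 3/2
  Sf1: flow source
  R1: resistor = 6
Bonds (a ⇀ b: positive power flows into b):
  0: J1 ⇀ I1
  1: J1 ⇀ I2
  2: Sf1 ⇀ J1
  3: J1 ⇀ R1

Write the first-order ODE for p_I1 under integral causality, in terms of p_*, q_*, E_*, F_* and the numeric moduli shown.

bond 2 stroke→Sf1  (Sf1 fixes flow; stroke at Sf1)
bond 0 stroke→I1  (I1 integral (f out))
bond 1 stroke→I2  (I2 outputs flow p/I2)
bond 3 stroke→J1  (only one effort-in slot at J1)

dp_I1/dt = 6*F_Sf1 - 12*p_I1/7 - 4*p_I2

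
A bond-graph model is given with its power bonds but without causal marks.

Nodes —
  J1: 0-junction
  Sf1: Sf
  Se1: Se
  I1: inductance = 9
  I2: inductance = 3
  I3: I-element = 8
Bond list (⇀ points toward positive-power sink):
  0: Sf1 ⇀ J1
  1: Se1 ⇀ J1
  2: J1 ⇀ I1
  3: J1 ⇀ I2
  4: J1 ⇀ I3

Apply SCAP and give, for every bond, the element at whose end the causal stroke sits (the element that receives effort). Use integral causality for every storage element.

bond 0 stroke→Sf1  (Sf1 (Sf) sets flow on bond)
bond 1 stroke→J1  (Se1: effort source, stroke at far end)
bond 2 stroke→I1  (0-jn J1 has e-setter on 1)
bond 3 stroke→I2  (J1: bond 1 brought effort, rest push out)
bond 4 stroke→I3  (0-jn J1 has e-setter on 1)

bond 0 |Sf1
bond 1 |J1
bond 2 |I1
bond 3 |I2
bond 4 |I3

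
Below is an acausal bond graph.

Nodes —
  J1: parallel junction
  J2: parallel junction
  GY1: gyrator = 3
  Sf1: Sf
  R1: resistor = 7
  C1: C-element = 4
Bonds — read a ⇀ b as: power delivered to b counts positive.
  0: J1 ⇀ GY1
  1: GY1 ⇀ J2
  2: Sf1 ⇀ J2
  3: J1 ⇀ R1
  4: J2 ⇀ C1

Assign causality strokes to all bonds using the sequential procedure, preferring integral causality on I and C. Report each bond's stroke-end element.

bond 2 stroke at Sf1  (source Sf1 imposes f)
bond 4 stroke at J2  (C1 outputs effort q/C1)
bond 1 stroke at GY1  (J2 effort already set via bond 4)
bond 0 stroke at GY1  (GY GY1: same side as bond 1)
bond 3 stroke at J1  (closing 0-jn rule on J1)

b0 →GY1
b1 →GY1
b2 →Sf1
b3 →J1
b4 →J2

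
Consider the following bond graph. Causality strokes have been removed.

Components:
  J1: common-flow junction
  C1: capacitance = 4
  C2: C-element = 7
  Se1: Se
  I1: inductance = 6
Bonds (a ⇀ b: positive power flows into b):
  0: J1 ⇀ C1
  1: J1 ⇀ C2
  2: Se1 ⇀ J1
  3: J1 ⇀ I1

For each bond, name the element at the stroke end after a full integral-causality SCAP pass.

bond 0 stroke at J1
bond 1 stroke at J1
bond 2 stroke at J1
bond 3 stroke at I1

b2 stroke→J1  (Se1 fixes effort; stroke away)
b0 stroke→J1  (C1 integral (e out))
b1 stroke→J1  (prefer integral on C2)
b3 stroke→I1  (J1 needs exactly one f-in)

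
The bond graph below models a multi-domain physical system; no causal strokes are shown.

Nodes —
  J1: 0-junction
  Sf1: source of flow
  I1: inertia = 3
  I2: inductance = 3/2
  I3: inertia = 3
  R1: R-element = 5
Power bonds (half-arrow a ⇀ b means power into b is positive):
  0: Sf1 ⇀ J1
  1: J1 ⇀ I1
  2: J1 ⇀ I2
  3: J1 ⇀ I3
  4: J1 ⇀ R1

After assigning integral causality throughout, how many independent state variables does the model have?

bond 0 →Sf1  (Sf1 fixes flow; stroke at Sf1)
bond 1 →I1  (prefer integral on I1)
bond 2 →I2  (prefer integral on I2)
bond 3 →I3  (I3: I, integral causality)
bond 4 →J1  (J1 needs exactly one e-in)

3  (I1, I2, I3 all integral)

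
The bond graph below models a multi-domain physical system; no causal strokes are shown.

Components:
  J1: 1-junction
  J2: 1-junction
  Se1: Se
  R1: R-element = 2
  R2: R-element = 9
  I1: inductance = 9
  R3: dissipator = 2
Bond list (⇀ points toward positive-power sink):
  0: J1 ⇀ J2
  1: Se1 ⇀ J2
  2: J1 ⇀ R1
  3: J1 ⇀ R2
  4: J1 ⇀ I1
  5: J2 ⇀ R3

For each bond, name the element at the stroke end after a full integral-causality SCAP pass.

bond 0 stroke→J1
bond 1 stroke→J2
bond 2 stroke→J1
bond 3 stroke→J1
bond 4 stroke→I1
bond 5 stroke→J2

β1 stroke→J2  (Se1 fixes effort; stroke away)
β4 stroke→I1  (I1 outputs flow p/I1)
β0 stroke→J1  (J1: bond 4 brought flow, rest push out)
β2 stroke→J1  (J1: bond 4 brought flow, rest push out)
β3 stroke→J1  (1-jn J1 has f-setter on 4)
β5 stroke→J2  (J2: bond 0 brought flow, rest push out)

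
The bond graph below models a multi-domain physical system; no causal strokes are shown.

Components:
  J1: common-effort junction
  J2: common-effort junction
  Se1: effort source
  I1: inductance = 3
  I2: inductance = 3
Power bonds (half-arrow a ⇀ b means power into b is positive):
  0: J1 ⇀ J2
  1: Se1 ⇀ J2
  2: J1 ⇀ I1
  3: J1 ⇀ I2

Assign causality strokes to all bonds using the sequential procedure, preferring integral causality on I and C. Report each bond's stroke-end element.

β0 →J1
β1 →J2
β2 →I1
β3 →I2

b1 stroke at J2  (source Se1 imposes e)
b0 stroke at J1  (J2 effort already set via bond 1)
b2 stroke at I1  (J1 effort already set via bond 0)
b3 stroke at I2  (common-e at J1 fixed by 0)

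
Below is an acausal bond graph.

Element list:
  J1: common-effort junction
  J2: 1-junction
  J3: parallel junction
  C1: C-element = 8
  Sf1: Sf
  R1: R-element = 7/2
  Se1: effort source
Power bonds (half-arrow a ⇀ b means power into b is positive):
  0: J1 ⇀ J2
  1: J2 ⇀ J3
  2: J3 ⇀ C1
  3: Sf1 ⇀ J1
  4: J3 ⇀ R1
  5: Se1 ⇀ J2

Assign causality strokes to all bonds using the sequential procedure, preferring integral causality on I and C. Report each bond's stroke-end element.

β3 stroke at Sf1  (Sf1 (Sf) sets flow on bond)
β5 stroke at J2  (Se1 fixes effort; stroke away)
β0 stroke at J1  (only one effort-in slot at J1)
β1 stroke at J2  (J2 flow already set via bond 0)
β2 stroke at J3  (C1: C, integral causality)
β4 stroke at R1  (common-e at J3 fixed by 2)

#0 stroke at J1
#1 stroke at J2
#2 stroke at J3
#3 stroke at Sf1
#4 stroke at R1
#5 stroke at J2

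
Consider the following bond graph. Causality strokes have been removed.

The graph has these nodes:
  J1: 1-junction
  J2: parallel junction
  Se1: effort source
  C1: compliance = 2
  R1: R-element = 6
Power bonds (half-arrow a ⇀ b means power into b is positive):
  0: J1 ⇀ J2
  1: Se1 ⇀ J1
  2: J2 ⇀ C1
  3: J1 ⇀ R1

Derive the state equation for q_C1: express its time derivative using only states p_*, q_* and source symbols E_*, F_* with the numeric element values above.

dq_C1/dt = E_Se1/6 - q_C1/12

bond 1 stroke→J1  (Se1: effort source, stroke at far end)
bond 2 stroke→J2  (C1 integral (e out))
bond 0 stroke→J1  (0-jn J2 has e-setter on 2)
bond 3 stroke→R1  (J1 needs exactly one f-in)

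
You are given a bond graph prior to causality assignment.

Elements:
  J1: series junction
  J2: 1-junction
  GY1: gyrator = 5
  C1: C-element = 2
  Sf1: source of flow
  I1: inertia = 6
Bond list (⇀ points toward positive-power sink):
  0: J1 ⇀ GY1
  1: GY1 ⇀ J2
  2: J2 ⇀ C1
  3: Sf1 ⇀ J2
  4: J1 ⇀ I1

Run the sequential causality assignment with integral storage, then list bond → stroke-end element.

#3 stroke at Sf1  (Sf1: flow source, stroke at near end)
#1 stroke at J2  (J2 flow already set via bond 3)
#2 stroke at J2  (1-jn J2 has f-setter on 3)
#0 stroke at J1  (through GY1, causality inverts; strokes same side of GY1)
#4 stroke at I1  (J1: last free bond brings flow in)

β0 |J1
β1 |J2
β2 |J2
β3 |Sf1
β4 |I1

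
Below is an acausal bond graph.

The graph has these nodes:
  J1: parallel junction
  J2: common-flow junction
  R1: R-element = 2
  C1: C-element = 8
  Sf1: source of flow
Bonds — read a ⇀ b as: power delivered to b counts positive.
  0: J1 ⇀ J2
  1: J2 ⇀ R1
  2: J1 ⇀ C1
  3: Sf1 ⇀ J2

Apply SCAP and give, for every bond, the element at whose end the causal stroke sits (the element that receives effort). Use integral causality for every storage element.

b3 →Sf1  (Sf1 fixes flow; stroke at Sf1)
b0 →J2  (common-f at J2 fixed by 3)
b1 →J2  (1-jn J2 has f-setter on 3)
b2 →J1  (J1: last free bond brings effort in)

#0 →J2
#1 →J2
#2 →J1
#3 →Sf1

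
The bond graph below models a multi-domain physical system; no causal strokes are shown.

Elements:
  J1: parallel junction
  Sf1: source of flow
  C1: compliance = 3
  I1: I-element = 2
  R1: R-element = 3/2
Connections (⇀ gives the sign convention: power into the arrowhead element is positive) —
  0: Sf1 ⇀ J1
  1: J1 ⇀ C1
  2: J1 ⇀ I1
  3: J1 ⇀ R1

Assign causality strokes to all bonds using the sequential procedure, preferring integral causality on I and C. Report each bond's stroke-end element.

β0 |Sf1  (Sf1 fixes flow; stroke at Sf1)
β1 |J1  (C1: C, integral causality)
β2 |I1  (J1: bond 1 brought effort, rest push out)
β3 |R1  (J1 effort already set via bond 1)

bond 0 →Sf1
bond 1 →J1
bond 2 →I1
bond 3 →R1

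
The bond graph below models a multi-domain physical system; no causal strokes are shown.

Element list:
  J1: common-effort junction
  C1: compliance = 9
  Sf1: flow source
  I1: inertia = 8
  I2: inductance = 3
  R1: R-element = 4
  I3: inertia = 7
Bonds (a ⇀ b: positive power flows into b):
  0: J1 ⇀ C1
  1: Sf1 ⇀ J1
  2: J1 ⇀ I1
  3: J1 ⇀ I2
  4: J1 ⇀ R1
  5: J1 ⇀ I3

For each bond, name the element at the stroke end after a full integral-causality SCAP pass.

bond 1 →Sf1  (source Sf1 imposes f)
bond 0 →J1  (C1 outputs effort q/C1)
bond 2 →I1  (J1 effort already set via bond 0)
bond 3 →I2  (J1: bond 0 brought effort, rest push out)
bond 4 →R1  (J1 effort already set via bond 0)
bond 5 →I3  (J1: bond 0 brought effort, rest push out)

b0 stroke→J1
b1 stroke→Sf1
b2 stroke→I1
b3 stroke→I2
b4 stroke→R1
b5 stroke→I3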